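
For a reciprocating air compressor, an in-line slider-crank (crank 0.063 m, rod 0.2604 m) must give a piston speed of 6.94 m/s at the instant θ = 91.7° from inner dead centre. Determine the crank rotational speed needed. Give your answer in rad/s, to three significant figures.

For an in-line slider-crank, |v_piston| = rω|sinθ|·[1 + r cosθ/√(L² − r² sin²θ)].
With r = 0.063 m, L = 0.2604 m, θ = 91.7°: the bracketed kinematic factor |dx/dθ| = 0.062506 m.
ω = v/|dx/dθ| = 6.94/0.062506 = 111.03 rad/s.

111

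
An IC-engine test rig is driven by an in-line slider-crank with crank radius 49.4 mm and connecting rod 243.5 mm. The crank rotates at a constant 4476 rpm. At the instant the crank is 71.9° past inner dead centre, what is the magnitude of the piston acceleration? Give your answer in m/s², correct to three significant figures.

1570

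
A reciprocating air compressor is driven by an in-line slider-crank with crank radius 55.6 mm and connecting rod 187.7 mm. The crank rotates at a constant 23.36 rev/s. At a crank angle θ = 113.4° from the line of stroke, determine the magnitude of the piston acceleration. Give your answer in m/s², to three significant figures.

723

ω = 2π·23.4 = 146.8 rad/s
x(θ) = r cosθ + √(L² − r² sin²θ); with ω constant, a = ω²·d²x/dθ².
d²x/dθ² = −r cosθ − r²(cos2θ)/√u − r⁴ sin²2θ/(4u^{3/2}),  u = L² − r² sin²θ = 0.0326275 m².
Substituting r = 0.0556 m, L = 0.1877 m, θ = 113.4°: d²x/dθ² = +0.033582 m.
a = ω²·d²x/dθ² = (146.8)²·(+0.033582) = +723.45 m/s²;  |a| = 723.45 m/s².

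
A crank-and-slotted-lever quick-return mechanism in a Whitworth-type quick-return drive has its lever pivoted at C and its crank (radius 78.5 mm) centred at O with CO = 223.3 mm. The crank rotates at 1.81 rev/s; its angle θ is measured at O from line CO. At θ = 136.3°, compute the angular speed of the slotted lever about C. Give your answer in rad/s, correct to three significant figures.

2.41

ω = 11.37 rad/s (from 1.81 rev/s).
Crank pin A relative to C: A = (d + r cosθ, r sinθ); lever angle φ = atan2(r sinθ, d + r cosθ).
Differentiating tanφ: φ̇ = rω(d cosθ + r)/(d² + r² + 2dr cosθ).
d² + r² + 2dr cosθ = |CA|² = 0.0306793 m²;  d cosθ + r = -0.082939 m.
|ω_lever| = |0.0785·11.37·-0.082939| / 0.0306793 = 2.4135 rad/s.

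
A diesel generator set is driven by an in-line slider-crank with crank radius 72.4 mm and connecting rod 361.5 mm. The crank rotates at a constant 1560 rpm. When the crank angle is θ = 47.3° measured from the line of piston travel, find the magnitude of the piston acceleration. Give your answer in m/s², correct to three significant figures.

1280

ω = 2π·1560/60 = 163.4 rad/s
x(θ) = r cosθ + √(L² − r² sin²θ); with ω constant, a = ω²·d²x/dθ².
d²x/dθ² = −r cosθ − r²(cos2θ)/√u − r⁴ sin²2θ/(4u^{3/2}),  u = L² − r² sin²θ = 0.127851 m².
Substituting r = 0.0724 m, L = 0.3615 m, θ = 47.3°: d²x/dθ² = -0.048072 m.
a = ω²·d²x/dθ² = (163.4)²·(-0.048072) = -1282.9 m/s²;  |a| = 1282.9 m/s².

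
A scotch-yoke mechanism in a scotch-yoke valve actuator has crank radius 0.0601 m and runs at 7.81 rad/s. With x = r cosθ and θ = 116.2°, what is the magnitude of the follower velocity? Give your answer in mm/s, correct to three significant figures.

ω = 7.81 rad/s
x = r cosθ ⇒ ẋ = −rω sinθ.
|v| = rω|sinθ| = 0.0601·7.81·|sin 116.2°| = 0.42116 m/s = 421.16 mm/s.

421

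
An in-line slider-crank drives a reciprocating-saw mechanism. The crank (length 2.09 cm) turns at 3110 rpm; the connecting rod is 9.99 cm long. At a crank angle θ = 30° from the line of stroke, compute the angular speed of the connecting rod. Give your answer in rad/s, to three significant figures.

59.3

ω = 325.7 rad/s (converted from 3110 rpm).
The rod makes angle φ with the slider axis where L sinφ = r sinθ; differentiating, L cosφ·φ̇ = r ω cosθ.
L cosφ = √(L² − r² sin²θ) = 0.099352 m.
|ω_rod| = r ω |cosθ| / √(L² − r² sin²θ) = 0.0209·325.7·0.86603/0.099352 = 59.332 rad/s.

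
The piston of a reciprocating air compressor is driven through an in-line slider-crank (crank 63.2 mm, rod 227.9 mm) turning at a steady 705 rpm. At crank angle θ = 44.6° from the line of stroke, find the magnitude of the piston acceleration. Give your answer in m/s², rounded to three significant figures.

ω = 2π·705/60 = 73.83 rad/s
x(θ) = r cosθ + √(L² − r² sin²θ); with ω constant, a = ω²·d²x/dθ².
d²x/dθ² = −r cosθ − r²(cos2θ)/√u − r⁴ sin²2θ/(4u^{3/2}),  u = L² − r² sin²θ = 0.0499692 m².
Substituting r = 0.0632 m, L = 0.2279 m, θ = 44.6°: d²x/dθ² = -0.045607 m.
a = ω²·d²x/dθ² = (73.83)²·(-0.045607) = -248.58 m/s²;  |a| = 248.58 m/s².

249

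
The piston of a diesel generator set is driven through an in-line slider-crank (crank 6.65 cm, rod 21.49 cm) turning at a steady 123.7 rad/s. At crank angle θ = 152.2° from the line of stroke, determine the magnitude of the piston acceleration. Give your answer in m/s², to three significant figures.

715

ω = 123.7 rad/s
x(θ) = r cosθ + √(L² − r² sin²θ); with ω constant, a = ω²·d²x/dθ².
d²x/dθ² = −r cosθ − r²(cos2θ)/√u − r⁴ sin²2θ/(4u^{3/2}),  u = L² − r² sin²θ = 0.0452201 m².
Substituting r = 0.0665 m, L = 0.2149 m, θ = 152.2°: d²x/dθ² = +0.046729 m.
a = ω²·d²x/dθ² = (123.7)²·(+0.046729) = +715.04 m/s²;  |a| = 715.04 m/s².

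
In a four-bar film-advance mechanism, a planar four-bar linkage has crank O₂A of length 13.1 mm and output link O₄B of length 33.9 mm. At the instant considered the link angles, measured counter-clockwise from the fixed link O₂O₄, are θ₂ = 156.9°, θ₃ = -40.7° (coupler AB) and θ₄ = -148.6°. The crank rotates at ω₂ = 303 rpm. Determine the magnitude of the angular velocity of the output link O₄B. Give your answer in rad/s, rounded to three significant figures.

ω₂ = 31.73 rad/s (from 303 rpm).
Differentiating the loop-closure r₂e^{iθ₂}+r₃e^{iθ₃}=r₁+r₄e^{iθ₄} gives r₂ω₂e^{iθ₂}+r₃ω₃e^{iθ₃}=r₄ω₄e^{iθ₄}.
Eliminating the other unknown: ω₄ = r₂ω₂ sin(θ₂−θ₃) / [r₄ sin(θ₄−θ₃)].
Numerator sine = -0.30237; denominator sine = -0.95159.
Result = 0.0131·31.73·(-0.30237) / (0.0339·(-0.95159)) = +3.8961 rad/s; magnitude 3.8961 rad/s.

3.90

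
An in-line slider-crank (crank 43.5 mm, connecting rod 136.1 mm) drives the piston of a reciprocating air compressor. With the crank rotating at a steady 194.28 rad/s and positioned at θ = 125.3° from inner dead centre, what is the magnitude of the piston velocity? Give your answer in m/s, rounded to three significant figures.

5.58

ω = 194.3 rad/s
For an in-line slider-crank, x = r cosθ + √(L² − r² sin²θ), so v = −rω sinθ·[1 + r cosθ/√(L² − r² sin²θ)].
With r = 0.0435 m, L = 0.1361 m, θ = 125.3°: √(L² − r² sin²θ) = 0.13139 m.
v = −0.0435·194.3·0.81614·[1 + 0.0435·-0.57786/0.13139] = -5.5777 m/s.
|v| = 5.5777 m/s.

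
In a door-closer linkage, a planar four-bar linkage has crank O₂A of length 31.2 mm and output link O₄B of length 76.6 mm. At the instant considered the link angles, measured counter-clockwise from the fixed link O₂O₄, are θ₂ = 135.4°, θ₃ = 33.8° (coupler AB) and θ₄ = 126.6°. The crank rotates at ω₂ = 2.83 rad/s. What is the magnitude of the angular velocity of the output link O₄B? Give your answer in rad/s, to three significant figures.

1.13

ω₂ = 2.83 rad/s
Differentiating the loop-closure r₂e^{iθ₂}+r₃e^{iθ₃}=r₁+r₄e^{iθ₄} gives r₂ω₂e^{iθ₂}+r₃ω₃e^{iθ₃}=r₄ω₄e^{iθ₄}.
Eliminating the other unknown: ω₄ = r₂ω₂ sin(θ₂−θ₃) / [r₄ sin(θ₄−θ₃)].
Numerator sine = +0.97958; denominator sine = +0.99881.
Result = 0.0312·2.83·(+0.97958) / (0.0766·(+0.99881)) = +1.1305 rad/s; magnitude 1.1305 rad/s.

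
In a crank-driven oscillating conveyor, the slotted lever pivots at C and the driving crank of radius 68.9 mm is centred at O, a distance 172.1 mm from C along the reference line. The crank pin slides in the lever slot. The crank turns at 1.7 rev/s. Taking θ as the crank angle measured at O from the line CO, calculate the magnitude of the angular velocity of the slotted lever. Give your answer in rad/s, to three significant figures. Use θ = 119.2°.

ω = 10.68 rad/s (from 1.7 rev/s).
Crank pin A relative to C: A = (d + r cosθ, r sinθ); lever angle φ = atan2(r sinθ, d + r cosθ).
Differentiating tanφ: φ̇ = rω(d cosθ + r)/(d² + r² + 2dr cosθ).
d² + r² + 2dr cosθ = |CA|² = 0.0227958 m²;  d cosθ + r = -0.015061 m.
|ω_lever| = |0.0689·10.68·-0.015061| / 0.0227958 = 0.48622 rad/s.

0.486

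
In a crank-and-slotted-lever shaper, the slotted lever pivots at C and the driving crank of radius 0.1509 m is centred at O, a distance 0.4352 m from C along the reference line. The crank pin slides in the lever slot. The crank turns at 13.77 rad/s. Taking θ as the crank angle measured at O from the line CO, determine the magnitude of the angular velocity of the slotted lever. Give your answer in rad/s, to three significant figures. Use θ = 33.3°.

3.32

ω = 13.77 rad/s
Crank pin A relative to C: A = (d + r cosθ, r sinθ); lever angle φ = atan2(r sinθ, d + r cosθ).
Differentiating tanφ: φ̇ = rω(d cosθ + r)/(d² + r² + 2dr cosθ).
d² + r² + 2dr cosθ = |CA|² = 0.321948 m²;  d cosθ + r = +0.51464 m.
|ω_lever| = |0.1509·13.77·+0.51464| / 0.321948 = 3.3216 rad/s.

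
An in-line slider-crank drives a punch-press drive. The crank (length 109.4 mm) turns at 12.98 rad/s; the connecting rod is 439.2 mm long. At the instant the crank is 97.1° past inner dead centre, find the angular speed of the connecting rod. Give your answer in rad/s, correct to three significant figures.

0.412

ω = 12.98 rad/s
The rod makes angle φ with the slider axis where L sinφ = r sinθ; differentiating, L cosφ·φ̇ = r ω cosθ.
L cosφ = √(L² − r² sin²θ) = 0.42557 m.
|ω_rod| = r ω |cosθ| / √(L² − r² sin²θ) = 0.1094·12.98·0.12360/0.42557 = 0.41242 rad/s.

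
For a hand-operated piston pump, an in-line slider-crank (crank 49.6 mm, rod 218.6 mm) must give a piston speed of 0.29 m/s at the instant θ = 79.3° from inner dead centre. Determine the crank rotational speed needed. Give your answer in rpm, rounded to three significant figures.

54.5

For an in-line slider-crank, |v_piston| = rω|sinθ|·[1 + r cosθ/√(L² − r² sin²θ)].
With r = 0.0496 m, L = 0.2186 m, θ = 79.3°: the bracketed kinematic factor |dx/dθ| = 0.050844 m.
ω = v/|dx/dθ| = 0.29/0.050844 = 5.7037 rad/s.
N = 60ω/(2π) = 54.467 rpm.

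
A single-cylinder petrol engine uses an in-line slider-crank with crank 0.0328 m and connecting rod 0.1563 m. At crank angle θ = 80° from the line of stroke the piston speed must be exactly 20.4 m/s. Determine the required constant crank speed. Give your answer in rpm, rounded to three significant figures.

5810

For an in-line slider-crank, |v_piston| = rω|sinθ|·[1 + r cosθ/√(L² − r² sin²θ)].
With r = 0.0328 m, L = 0.1563 m, θ = 80°: the bracketed kinematic factor |dx/dθ| = 0.033505 m.
ω = v/|dx/dθ| = 20.4/0.033505 = 608.87 rad/s.
N = 60ω/(2π) = 5814.3 rpm.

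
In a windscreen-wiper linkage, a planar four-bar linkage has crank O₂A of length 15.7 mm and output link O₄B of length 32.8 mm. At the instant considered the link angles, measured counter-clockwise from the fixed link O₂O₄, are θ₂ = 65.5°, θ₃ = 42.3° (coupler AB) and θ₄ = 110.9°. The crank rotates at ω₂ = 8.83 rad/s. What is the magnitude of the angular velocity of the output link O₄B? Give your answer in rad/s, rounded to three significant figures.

ω₂ = 8.83 rad/s
Differentiating the loop-closure r₂e^{iθ₂}+r₃e^{iθ₃}=r₁+r₄e^{iθ₄} gives r₂ω₂e^{iθ₂}+r₃ω₃e^{iθ₃}=r₄ω₄e^{iθ₄}.
Eliminating the other unknown: ω₄ = r₂ω₂ sin(θ₂−θ₃) / [r₄ sin(θ₄−θ₃)].
Numerator sine = +0.39394; denominator sine = +0.93106.
Result = 0.0157·8.83·(+0.39394) / (0.0328·(+0.93106)) = +1.7883 rad/s; magnitude 1.7883 rad/s.

1.79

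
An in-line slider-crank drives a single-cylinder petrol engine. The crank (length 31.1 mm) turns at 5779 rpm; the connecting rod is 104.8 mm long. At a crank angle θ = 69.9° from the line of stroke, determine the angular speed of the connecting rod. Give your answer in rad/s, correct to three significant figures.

ω = 605.2 rad/s (converted from 5779 rpm).
The rod makes angle φ with the slider axis where L sinφ = r sinθ; differentiating, L cosφ·φ̇ = r ω cosθ.
L cosφ = √(L² − r² sin²θ) = 0.10065 m.
|ω_rod| = r ω |cosθ| / √(L² − r² sin²θ) = 0.0311·605.2·0.34366/0.10065 = 64.263 rad/s.

64.3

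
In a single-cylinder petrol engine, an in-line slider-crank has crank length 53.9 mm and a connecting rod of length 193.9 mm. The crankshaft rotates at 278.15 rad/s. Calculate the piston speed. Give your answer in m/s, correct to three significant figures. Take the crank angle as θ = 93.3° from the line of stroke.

14.7

ω = 278.1 rad/s
For an in-line slider-crank, x = r cosθ + √(L² − r² sin²θ), so v = −rω sinθ·[1 + r cosθ/√(L² − r² sin²θ)].
With r = 0.0539 m, L = 0.1939 m, θ = 93.3°: √(L² − r² sin²θ) = 0.18628 m.
v = −0.0539·278.1·0.99834·[1 + 0.0539·-0.05756/0.18628] = -14.718 m/s.
|v| = 14.718 m/s.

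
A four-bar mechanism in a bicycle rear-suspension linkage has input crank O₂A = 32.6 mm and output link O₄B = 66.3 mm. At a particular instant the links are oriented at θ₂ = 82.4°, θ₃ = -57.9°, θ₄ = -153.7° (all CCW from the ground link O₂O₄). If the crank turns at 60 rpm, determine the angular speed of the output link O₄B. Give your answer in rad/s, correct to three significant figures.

ω₂ = 6.283 rad/s (from 60 rpm).
Differentiating the loop-closure r₂e^{iθ₂}+r₃e^{iθ₃}=r₁+r₄e^{iθ₄} gives r₂ω₂e^{iθ₂}+r₃ω₃e^{iθ₃}=r₄ω₄e^{iθ₄}.
Eliminating the other unknown: ω₄ = r₂ω₂ sin(θ₂−θ₃) / [r₄ sin(θ₄−θ₃)].
Numerator sine = +0.63877; denominator sine = -0.99488.
Result = 0.0326·6.283·(+0.63877) / (0.0663·(-0.99488)) = -1.9836 rad/s; magnitude 1.9836 rad/s.

1.98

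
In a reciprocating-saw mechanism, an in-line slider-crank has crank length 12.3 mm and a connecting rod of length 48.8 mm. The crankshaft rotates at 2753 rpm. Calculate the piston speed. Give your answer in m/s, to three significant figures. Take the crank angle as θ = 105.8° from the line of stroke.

3.17

ω = 2π·2753/60 = 288.3 rad/s
For an in-line slider-crank, x = r cosθ + √(L² − r² sin²θ), so v = −rω sinθ·[1 + r cosθ/√(L² − r² sin²θ)].
With r = 0.0123 m, L = 0.0488 m, θ = 105.8°: √(L² − r² sin²θ) = 0.047343 m.
v = −0.0123·288.3·0.96222·[1 + 0.0123·-0.27228/0.047343] = -3.1707 m/s.
|v| = 3.1707 m/s.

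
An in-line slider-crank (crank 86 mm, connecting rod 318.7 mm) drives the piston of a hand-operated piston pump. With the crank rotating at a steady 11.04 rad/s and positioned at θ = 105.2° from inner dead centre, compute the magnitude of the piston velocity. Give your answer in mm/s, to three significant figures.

849

ω = 11.04 rad/s
For an in-line slider-crank, x = r cosθ + √(L² − r² sin²θ), so v = −rω sinθ·[1 + r cosθ/√(L² − r² sin²θ)].
With r = 0.086 m, L = 0.3187 m, θ = 105.2°: √(L² − r² sin²θ) = 0.3077 m.
v = −0.086·11.04·0.96502·[1 + 0.086·-0.26219/0.3077] = -0.84909 m/s.
|v| = 0.84909 m/s = 849.09 mm/s.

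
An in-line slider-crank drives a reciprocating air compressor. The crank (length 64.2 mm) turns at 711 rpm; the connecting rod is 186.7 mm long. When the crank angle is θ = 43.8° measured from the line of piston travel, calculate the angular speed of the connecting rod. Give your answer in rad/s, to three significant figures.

19.0

ω = 74.46 rad/s (converted from 711 rpm).
The rod makes angle φ with the slider axis where L sinφ = r sinθ; differentiating, L cosφ·φ̇ = r ω cosθ.
L cosφ = √(L² − r² sin²θ) = 0.18133 m.
|ω_rod| = r ω |cosθ| / √(L² − r² sin²θ) = 0.0642·74.46·0.72176/0.18133 = 19.026 rad/s.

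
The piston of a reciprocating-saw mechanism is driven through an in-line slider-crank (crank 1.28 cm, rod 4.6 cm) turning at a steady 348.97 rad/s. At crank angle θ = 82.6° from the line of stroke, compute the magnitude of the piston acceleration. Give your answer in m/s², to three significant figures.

ω = 349 rad/s
x(θ) = r cosθ + √(L² − r² sin²θ); with ω constant, a = ω²·d²x/dθ².
d²x/dθ² = −r cosθ − r²(cos2θ)/√u − r⁴ sin²2θ/(4u^{3/2}),  u = L² − r² sin²θ = 0.00195488 m².
Substituting r = 0.0128 m, L = 0.046 m, θ = 82.6°: d²x/dθ² = +0.001929 m.
a = ω²·d²x/dθ² = (349)²·(+0.001929) = +234.92 m/s²;  |a| = 234.92 m/s².

235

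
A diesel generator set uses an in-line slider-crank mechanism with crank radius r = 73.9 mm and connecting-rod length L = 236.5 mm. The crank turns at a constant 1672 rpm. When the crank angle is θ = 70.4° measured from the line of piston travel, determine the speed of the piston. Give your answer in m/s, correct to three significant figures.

13.5

ω = 2π·1672/60 = 175.1 rad/s
For an in-line slider-crank, x = r cosθ + √(L² − r² sin²θ), so v = −rω sinθ·[1 + r cosθ/√(L² − r² sin²θ)].
With r = 0.0739 m, L = 0.2365 m, θ = 70.4°: √(L² − r² sin²θ) = 0.22602 m.
v = −0.0739·175.1·0.94206·[1 + 0.0739·0.33545/0.22602] = -13.526 m/s.
|v| = 13.526 m/s.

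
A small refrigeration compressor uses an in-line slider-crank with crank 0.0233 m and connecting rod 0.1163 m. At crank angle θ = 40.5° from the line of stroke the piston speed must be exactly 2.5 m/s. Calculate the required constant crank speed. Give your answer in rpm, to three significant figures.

1370

For an in-line slider-crank, |v_piston| = rω|sinθ|·[1 + r cosθ/√(L² − r² sin²θ)].
With r = 0.0233 m, L = 0.1163 m, θ = 40.5°: the bracketed kinematic factor |dx/dθ| = 0.017457 m.
ω = v/|dx/dθ| = 2.5/0.017457 = 143.21 rad/s.
N = 60ω/(2π) = 1367.5 rpm.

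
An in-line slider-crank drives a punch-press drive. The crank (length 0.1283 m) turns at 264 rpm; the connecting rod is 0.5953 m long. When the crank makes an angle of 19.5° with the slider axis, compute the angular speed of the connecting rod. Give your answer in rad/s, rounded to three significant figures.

ω = 27.65 rad/s (converted from 264 rpm).
The rod makes angle φ with the slider axis where L sinφ = r sinθ; differentiating, L cosφ·φ̇ = r ω cosθ.
L cosφ = √(L² − r² sin²θ) = 0.59376 m.
|ω_rod| = r ω |cosθ| / √(L² − r² sin²θ) = 0.1283·27.65·0.94264/0.59376 = 5.6311 rad/s.

5.63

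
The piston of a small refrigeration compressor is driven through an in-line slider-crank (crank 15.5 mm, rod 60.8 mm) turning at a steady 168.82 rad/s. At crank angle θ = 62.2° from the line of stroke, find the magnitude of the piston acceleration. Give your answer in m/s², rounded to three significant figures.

142

ω = 168.8 rad/s
x(θ) = r cosθ + √(L² − r² sin²θ); with ω constant, a = ω²·d²x/dθ².
d²x/dθ² = −r cosθ − r²(cos2θ)/√u − r⁴ sin²2θ/(4u^{3/2}),  u = L² − r² sin²θ = 0.00350865 m².
Substituting r = 0.0155 m, L = 0.0608 m, θ = 62.2°: d²x/dθ² = -0.0049848 m.
a = ω²·d²x/dθ² = (168.8)²·(-0.0049848) = -142.07 m/s²;  |a| = 142.07 m/s².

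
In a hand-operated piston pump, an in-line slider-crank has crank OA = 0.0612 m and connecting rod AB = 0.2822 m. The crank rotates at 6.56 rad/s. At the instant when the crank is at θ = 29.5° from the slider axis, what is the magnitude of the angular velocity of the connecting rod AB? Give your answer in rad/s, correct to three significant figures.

ω = 6.56 rad/s
The rod makes angle φ with the slider axis where L sinφ = r sinθ; differentiating, L cosφ·φ̇ = r ω cosθ.
L cosφ = √(L² − r² sin²θ) = 0.28059 m.
|ω_rod| = r ω |cosθ| / √(L² − r² sin²θ) = 0.0612·6.56·0.87036/0.28059 = 1.2453 rad/s.

1.25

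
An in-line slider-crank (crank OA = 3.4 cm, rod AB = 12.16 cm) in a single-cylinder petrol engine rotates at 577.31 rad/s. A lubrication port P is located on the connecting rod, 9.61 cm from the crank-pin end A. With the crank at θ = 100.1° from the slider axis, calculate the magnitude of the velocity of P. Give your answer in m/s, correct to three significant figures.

ω = 577.3 rad/s.  Crank-pin speed |V_A| = rω = 19.629 m/s, perpendicular to OA.
Rod angle: sinφ = −(r/L) sinθ ⇒ φ = -15.978°; ω_rod = −rω cosθ/√(L²−r²sin²θ) = +29.445 rad/s.
V_P = V_A + ω_rod × AP, with AP = 0.0961 m along the rod.
Components: V_Px = −rω sinθ − a·ω_rod·sinφ = -18.545 m/s;  V_Py = rω cosθ + a·ω_rod·cosφ = -0.72184 m/s.
|V_P| = √(V_Px² + V_Py²) = 18.559 m/s.

18.6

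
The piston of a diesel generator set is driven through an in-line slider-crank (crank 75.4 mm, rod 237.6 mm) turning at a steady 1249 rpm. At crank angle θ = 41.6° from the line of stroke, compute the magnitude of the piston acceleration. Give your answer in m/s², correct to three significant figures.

1030

ω = 2π·1249/60 = 130.8 rad/s
x(θ) = r cosθ + √(L² − r² sin²θ); with ω constant, a = ω²·d²x/dθ².
d²x/dθ² = −r cosθ − r²(cos2θ)/√u − r⁴ sin²2θ/(4u^{3/2}),  u = L² − r² sin²θ = 0.0539478 m².
Substituting r = 0.0754 m, L = 0.2376 m, θ = 41.6°: d²x/dθ² = -0.059918 m.
a = ω²·d²x/dθ² = (130.8)²·(-0.059918) = -1025 m/s²;  |a| = 1025 m/s².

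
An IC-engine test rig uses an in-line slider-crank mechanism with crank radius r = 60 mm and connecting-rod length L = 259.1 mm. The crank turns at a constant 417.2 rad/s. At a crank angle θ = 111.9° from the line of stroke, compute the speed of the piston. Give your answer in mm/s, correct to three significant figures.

ω = 417.2 rad/s
For an in-line slider-crank, x = r cosθ + √(L² − r² sin²θ), so v = −rω sinθ·[1 + r cosθ/√(L² − r² sin²θ)].
With r = 0.06 m, L = 0.2591 m, θ = 111.9°: √(L² − r² sin²θ) = 0.25305 m.
v = −0.06·417.2·0.92784·[1 + 0.06·-0.37299/0.25305] = -21.172 m/s.
|v| = 21.172 m/s = 21172 mm/s.

21200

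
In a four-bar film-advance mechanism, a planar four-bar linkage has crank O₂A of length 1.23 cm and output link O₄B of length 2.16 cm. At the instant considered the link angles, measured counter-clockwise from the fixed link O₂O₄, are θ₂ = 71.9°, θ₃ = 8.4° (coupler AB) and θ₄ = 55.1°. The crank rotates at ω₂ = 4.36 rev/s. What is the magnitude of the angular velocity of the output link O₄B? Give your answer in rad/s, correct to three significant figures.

ω₂ = 27.39 rad/s (from 4.36 rev/s).
Differentiating the loop-closure r₂e^{iθ₂}+r₃e^{iθ₃}=r₁+r₄e^{iθ₄} gives r₂ω₂e^{iθ₂}+r₃ω₃e^{iθ₃}=r₄ω₄e^{iθ₄}.
Eliminating the other unknown: ω₄ = r₂ω₂ sin(θ₂−θ₃) / [r₄ sin(θ₄−θ₃)].
Numerator sine = +0.89493; denominator sine = +0.72777.
Result = 0.0123·27.39·(+0.89493) / (0.0216·(+0.72777)) = +19.183 rad/s; magnitude 19.183 rad/s.

19.2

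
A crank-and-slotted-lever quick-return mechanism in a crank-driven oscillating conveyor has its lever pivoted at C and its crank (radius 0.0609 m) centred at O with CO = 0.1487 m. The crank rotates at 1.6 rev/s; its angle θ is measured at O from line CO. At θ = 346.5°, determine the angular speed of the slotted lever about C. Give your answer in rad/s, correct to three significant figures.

2.90

ω = 10.05 rad/s (from 1.6 rev/s).
Crank pin A relative to C: A = (d + r cosθ, r sinθ); lever angle φ = atan2(r sinθ, d + r cosθ).
Differentiating tanφ: φ̇ = rω(d cosθ + r)/(d² + r² + 2dr cosθ).
d² + r² + 2dr cosθ = |CA|² = 0.0434317 m²;  d cosθ + r = +0.20549 m.
|ω_lever| = |0.0609·10.05·+0.20549| / 0.0434317 = 2.8967 rad/s.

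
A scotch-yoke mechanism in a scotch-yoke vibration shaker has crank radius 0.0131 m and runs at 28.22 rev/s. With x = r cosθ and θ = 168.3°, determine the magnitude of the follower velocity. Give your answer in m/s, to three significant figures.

0.471

ω = 177.3 rad/s (from 28.22 rev/s).
x = r cosθ ⇒ ẋ = −rω sinθ.
|v| = rω|sinθ| = 0.0131·177.3·|sin 168.3°| = 0.47103 m/s.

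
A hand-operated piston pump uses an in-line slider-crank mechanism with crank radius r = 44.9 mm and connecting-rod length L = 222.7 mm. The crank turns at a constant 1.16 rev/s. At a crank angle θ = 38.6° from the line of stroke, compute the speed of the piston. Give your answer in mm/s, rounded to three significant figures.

ω = 2π·1.16 = 7.288 rad/s
For an in-line slider-crank, x = r cosθ + √(L² − r² sin²θ), so v = −rω sinθ·[1 + r cosθ/√(L² − r² sin²θ)].
With r = 0.0449 m, L = 0.2227 m, θ = 38.6°: √(L² − r² sin²θ) = 0.22093 m.
v = −0.0449·7.288·0.62388·[1 + 0.0449·0.78152/0.22093] = -0.23659 m/s.
|v| = 0.23659 m/s = 236.59 mm/s.

237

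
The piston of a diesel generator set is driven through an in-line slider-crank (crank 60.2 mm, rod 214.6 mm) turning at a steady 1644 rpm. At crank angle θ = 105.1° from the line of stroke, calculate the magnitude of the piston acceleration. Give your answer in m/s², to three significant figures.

911

ω = 2π·1644/60 = 172.2 rad/s
x(θ) = r cosθ + √(L² − r² sin²θ); with ω constant, a = ω²·d²x/dθ².
d²x/dθ² = −r cosθ − r²(cos2θ)/√u − r⁴ sin²2θ/(4u^{3/2}),  u = L² − r² sin²θ = 0.0426751 m².
Substituting r = 0.0602 m, L = 0.2146 m, θ = 105.1°: d²x/dθ² = +0.03075 m.
a = ω²·d²x/dθ² = (172.2)²·(+0.03075) = +911.4 m/s²;  |a| = 911.4 m/s².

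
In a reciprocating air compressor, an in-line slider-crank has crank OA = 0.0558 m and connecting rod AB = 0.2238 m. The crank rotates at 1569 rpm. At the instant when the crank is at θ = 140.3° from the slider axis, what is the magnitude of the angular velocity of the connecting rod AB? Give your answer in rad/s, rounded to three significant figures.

31.9

ω = 164.3 rad/s (converted from 1569 rpm).
The rod makes angle φ with the slider axis where L sinφ = r sinθ; differentiating, L cosφ·φ̇ = r ω cosθ.
L cosφ = √(L² − r² sin²θ) = 0.22094 m.
|ω_rod| = r ω |cosθ| / √(L² − r² sin²θ) = 0.0558·164.3·0.76940/0.22094 = 31.927 rad/s.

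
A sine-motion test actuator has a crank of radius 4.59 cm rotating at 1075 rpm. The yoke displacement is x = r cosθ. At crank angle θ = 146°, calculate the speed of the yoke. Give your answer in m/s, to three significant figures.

2.89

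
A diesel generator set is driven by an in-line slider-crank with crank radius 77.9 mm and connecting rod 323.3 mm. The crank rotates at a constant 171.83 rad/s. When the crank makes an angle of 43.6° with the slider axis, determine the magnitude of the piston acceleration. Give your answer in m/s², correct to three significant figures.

1700

ω = 171.8 rad/s
x(θ) = r cosθ + √(L² − r² sin²θ); with ω constant, a = ω²·d²x/dθ².
d²x/dθ² = −r cosθ − r²(cos2θ)/√u − r⁴ sin²2θ/(4u^{3/2}),  u = L² − r² sin²θ = 0.101637 m².
Substituting r = 0.0779 m, L = 0.3233 m, θ = 43.6°: d²x/dθ² = -0.057626 m.
a = ω²·d²x/dθ² = (171.8)²·(-0.057626) = -1701.4 m/s²;  |a| = 1701.4 m/s².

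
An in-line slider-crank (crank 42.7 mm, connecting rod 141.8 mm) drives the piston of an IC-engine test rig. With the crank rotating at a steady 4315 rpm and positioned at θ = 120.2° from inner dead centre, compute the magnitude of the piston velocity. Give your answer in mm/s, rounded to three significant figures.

ω = 2π·4315/60 = 451.9 rad/s
For an in-line slider-crank, x = r cosθ + √(L² − r² sin²θ), so v = −rω sinθ·[1 + r cosθ/√(L² − r² sin²θ)].
With r = 0.0427 m, L = 0.1418 m, θ = 120.2°: √(L² − r² sin²θ) = 0.13691 m.
v = −0.0427·451.9·0.86427·[1 + 0.0427·-0.50302/0.13691] = -14.06 m/s.
|v| = 14.06 m/s = 14060 mm/s.

14100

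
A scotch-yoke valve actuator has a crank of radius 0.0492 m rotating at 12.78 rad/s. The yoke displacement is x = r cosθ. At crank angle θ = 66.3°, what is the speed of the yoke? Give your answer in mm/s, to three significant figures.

ω = 12.78 rad/s
x = r cosθ ⇒ ẋ = −rω sinθ.
|v| = rω|sinθ| = 0.0492·12.78·|sin 66.3°| = 0.57575 m/s = 575.75 mm/s.

576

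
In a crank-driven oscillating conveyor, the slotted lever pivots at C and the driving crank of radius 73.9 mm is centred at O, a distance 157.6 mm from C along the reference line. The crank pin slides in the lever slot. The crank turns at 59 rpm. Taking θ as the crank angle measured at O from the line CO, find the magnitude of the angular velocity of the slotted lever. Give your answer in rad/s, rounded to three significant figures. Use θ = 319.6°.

1.84

ω = 6.178 rad/s (from 59 rpm).
Crank pin A relative to C: A = (d + r cosθ, r sinθ); lever angle φ = atan2(r sinθ, d + r cosθ).
Differentiating tanφ: φ̇ = rω(d cosθ + r)/(d² + r² + 2dr cosθ).
d² + r² + 2dr cosθ = |CA|² = 0.0480377 m²;  d cosθ + r = +0.19392 m.
|ω_lever| = |0.0739·6.178·+0.19392| / 0.0480377 = 1.8432 rad/s.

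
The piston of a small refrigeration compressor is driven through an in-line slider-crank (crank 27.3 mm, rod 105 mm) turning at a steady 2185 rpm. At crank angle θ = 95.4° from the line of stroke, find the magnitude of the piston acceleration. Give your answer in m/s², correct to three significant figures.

ω = 2π·2185/60 = 228.8 rad/s
x(θ) = r cosθ + √(L² − r² sin²θ); with ω constant, a = ω²·d²x/dθ².
d²x/dθ² = −r cosθ − r²(cos2θ)/√u − r⁴ sin²2θ/(4u^{3/2}),  u = L² − r² sin²θ = 0.0102863 m².
Substituting r = 0.0273 m, L = 0.105 m, θ = 95.4°: d²x/dθ² = +0.0097828 m.
a = ω²·d²x/dθ² = (228.8)²·(+0.0097828) = +512.18 m/s²;  |a| = 512.18 m/s².

512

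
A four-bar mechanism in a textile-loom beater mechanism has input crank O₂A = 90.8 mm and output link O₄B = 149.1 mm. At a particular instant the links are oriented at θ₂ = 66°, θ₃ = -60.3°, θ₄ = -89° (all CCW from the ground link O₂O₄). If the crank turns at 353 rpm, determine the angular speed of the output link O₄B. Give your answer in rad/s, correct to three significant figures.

ω₂ = 36.97 rad/s (from 353 rpm).
Differentiating the loop-closure r₂e^{iθ₂}+r₃e^{iθ₃}=r₁+r₄e^{iθ₄} gives r₂ω₂e^{iθ₂}+r₃ω₃e^{iθ₃}=r₄ω₄e^{iθ₄}.
Eliminating the other unknown: ω₄ = r₂ω₂ sin(θ₂−θ₃) / [r₄ sin(θ₄−θ₃)].
Numerator sine = +0.80593; denominator sine = -0.48022.
Result = 0.0908·36.97·(+0.80593) / (0.1491·(-0.48022)) = -37.78 rad/s; magnitude 37.78 rad/s.

37.8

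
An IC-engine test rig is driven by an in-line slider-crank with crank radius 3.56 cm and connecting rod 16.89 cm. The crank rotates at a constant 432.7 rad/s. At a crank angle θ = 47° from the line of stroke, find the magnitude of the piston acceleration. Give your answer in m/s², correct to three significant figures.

4460

ω = 432.7 rad/s
x(θ) = r cosθ + √(L² − r² sin²θ); with ω constant, a = ω²·d²x/dθ².
d²x/dθ² = −r cosθ − r²(cos2θ)/√u − r⁴ sin²2θ/(4u^{3/2}),  u = L² − r² sin²θ = 0.0278493 m².
Substituting r = 0.0356 m, L = 0.1689 m, θ = 47°: d²x/dθ² = -0.023835 m.
a = ω²·d²x/dθ² = (432.7)²·(-0.023835) = -4462.7 m/s²;  |a| = 4462.7 m/s².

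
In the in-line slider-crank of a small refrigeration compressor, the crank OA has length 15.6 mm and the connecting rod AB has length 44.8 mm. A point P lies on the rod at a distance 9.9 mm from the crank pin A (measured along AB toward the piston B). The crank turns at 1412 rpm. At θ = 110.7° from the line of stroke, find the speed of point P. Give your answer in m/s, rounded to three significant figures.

2.19

ω = 147.9 rad/s.  Crank-pin speed |V_A| = rω = 2.3067 m/s, perpendicular to OA.
Rod angle: sinφ = −(r/L) sinθ ⇒ φ = -19.010°; ω_rod = −rω cosθ/√(L²−r²sin²θ) = +19.25 rad/s.
V_P = V_A + ω_rod × AP, with AP = 0.0099 m along the rod.
Components: V_Px = −rω sinθ − a·ω_rod·sinφ = -2.0957 m/s;  V_Py = rω cosθ + a·ω_rod·cosφ = -0.63518 m/s.
|V_P| = √(V_Px² + V_Py²) = 2.1898 m/s.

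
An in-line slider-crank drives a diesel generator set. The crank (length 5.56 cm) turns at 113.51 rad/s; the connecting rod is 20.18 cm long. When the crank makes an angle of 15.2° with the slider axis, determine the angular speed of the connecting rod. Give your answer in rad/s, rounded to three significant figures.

30.3

ω = 113.5 rad/s
The rod makes angle φ with the slider axis where L sinφ = r sinθ; differentiating, L cosφ·φ̇ = r ω cosθ.
L cosφ = √(L² − r² sin²θ) = 0.20127 m.
|ω_rod| = r ω |cosθ| / √(L² − r² sin²θ) = 0.0556·113.5·0.96502/0.20127 = 30.259 rad/s.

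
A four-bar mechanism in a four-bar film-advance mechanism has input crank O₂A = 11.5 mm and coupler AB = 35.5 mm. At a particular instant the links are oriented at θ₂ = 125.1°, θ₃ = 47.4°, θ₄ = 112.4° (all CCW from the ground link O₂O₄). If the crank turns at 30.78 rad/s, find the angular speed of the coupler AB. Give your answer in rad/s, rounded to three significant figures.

2.42

ω₂ = 30.78 rad/s
Differentiating the loop-closure r₂e^{iθ₂}+r₃e^{iθ₃}=r₁+r₄e^{iθ₄} gives r₂ω₂e^{iθ₂}+r₃ω₃e^{iθ₃}=r₄ω₄e^{iθ₄}.
Eliminating the other unknown: ω₃ = r₂ω₂ sin(θ₄−θ₂) / [r₃ sin(θ₃−θ₄)].
Numerator sine = -0.21985; denominator sine = -0.90631.
Result = 0.0115·30.78·(-0.21985) / (0.0355·(-0.90631)) = +2.4187 rad/s; magnitude 2.4187 rad/s.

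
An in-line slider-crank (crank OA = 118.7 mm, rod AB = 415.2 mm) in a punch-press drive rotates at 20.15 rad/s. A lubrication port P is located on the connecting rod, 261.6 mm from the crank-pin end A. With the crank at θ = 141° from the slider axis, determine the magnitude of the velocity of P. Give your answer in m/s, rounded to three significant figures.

ω = 20.15 rad/s.  Crank-pin speed |V_A| = rω = 2.3918 m/s, perpendicular to OA.
Rod angle: sinφ = −(r/L) sinθ ⇒ φ = -10.365°; ω_rod = −rω cosθ/√(L²−r²sin²θ) = +4.5511 rad/s.
V_P = V_A + ω_rod × AP, with AP = 0.2616 m along the rod.
Components: V_Px = −rω sinθ − a·ω_rod·sinφ = -1.291 m/s;  V_Py = rω cosθ + a·ω_rod·cosφ = -0.68764 m/s.
|V_P| = √(V_Px² + V_Py²) = 1.4627 m/s.

1.46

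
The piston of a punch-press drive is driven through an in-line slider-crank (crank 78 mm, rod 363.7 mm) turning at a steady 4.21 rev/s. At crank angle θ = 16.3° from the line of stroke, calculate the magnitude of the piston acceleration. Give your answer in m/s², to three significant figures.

62.3

ω = 2π·4.21 = 26.45 rad/s
x(θ) = r cosθ + √(L² − r² sin²θ); with ω constant, a = ω²·d²x/dθ².
d²x/dθ² = −r cosθ − r²(cos2θ)/√u − r⁴ sin²2θ/(4u^{3/2}),  u = L² − r² sin²θ = 0.131798 m².
Substituting r = 0.078 m, L = 0.3637 m, θ = 16.3°: d²x/dθ² = -0.089039 m.
a = ω²·d²x/dθ² = (26.45)²·(-0.089039) = -62.302 m/s²;  |a| = 62.302 m/s².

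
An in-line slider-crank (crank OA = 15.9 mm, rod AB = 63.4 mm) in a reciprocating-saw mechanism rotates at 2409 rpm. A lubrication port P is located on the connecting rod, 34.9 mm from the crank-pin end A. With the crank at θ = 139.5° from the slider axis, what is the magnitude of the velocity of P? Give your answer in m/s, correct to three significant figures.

ω = 252.3 rad/s.  Crank-pin speed |V_A| = rω = 4.0111 m/s, perpendicular to OA.
Rod angle: sinφ = −(r/L) sinθ ⇒ φ = -9.374°; ω_rod = −rω cosθ/√(L²−r²sin²θ) = +48.759 rad/s.
V_P = V_A + ω_rod × AP, with AP = 0.0349 m along the rod.
Components: V_Px = −rω sinθ − a·ω_rod·sinφ = -2.3278 m/s;  V_Py = rω cosθ + a·ω_rod·cosφ = -1.3711 m/s.
|V_P| = √(V_Px² + V_Py²) = 2.7016 m/s.

2.70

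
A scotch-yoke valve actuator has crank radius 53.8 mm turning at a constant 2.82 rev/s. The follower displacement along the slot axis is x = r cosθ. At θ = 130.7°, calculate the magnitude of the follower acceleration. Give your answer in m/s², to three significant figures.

ω = 17.72 rad/s (from 2.82 rev/s).
x = r cosθ ⇒ ẍ = −rω² cosθ (ω constant).
|a| = rω²|cosθ| = 0.0538·(17.72)²·|cos 130.7°| = 11.014 m/s².

11.0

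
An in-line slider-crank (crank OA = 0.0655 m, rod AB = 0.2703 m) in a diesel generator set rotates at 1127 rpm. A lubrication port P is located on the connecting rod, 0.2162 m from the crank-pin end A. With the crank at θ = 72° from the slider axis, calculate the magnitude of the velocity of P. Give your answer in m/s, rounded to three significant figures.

ω = 118 rad/s.  Crank-pin speed |V_A| = rω = 7.7303 m/s, perpendicular to OA.
Rod angle: sinφ = −(r/L) sinθ ⇒ φ = -13.324°; ω_rod = −rω cosθ/√(L²−r²sin²θ) = -9.082 rad/s.
V_P = V_A + ω_rod × AP, with AP = 0.2162 m along the rod.
Components: V_Px = −rω sinθ − a·ω_rod·sinφ = -7.8044 m/s;  V_Py = rω cosθ + a·ω_rod·cosφ = +0.47811 m/s.
|V_P| = √(V_Px² + V_Py²) = 7.8191 m/s.

7.82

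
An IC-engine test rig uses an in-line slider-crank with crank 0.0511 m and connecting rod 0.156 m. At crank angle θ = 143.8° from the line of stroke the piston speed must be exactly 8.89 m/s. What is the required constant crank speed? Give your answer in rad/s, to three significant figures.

403

For an in-line slider-crank, |v_piston| = rω|sinθ|·[1 + r cosθ/√(L² − r² sin²θ)].
With r = 0.0511 m, L = 0.156 m, θ = 143.8°: the bracketed kinematic factor |dx/dθ| = 0.022049 m.
ω = v/|dx/dθ| = 8.89/0.022049 = 403.2 rad/s.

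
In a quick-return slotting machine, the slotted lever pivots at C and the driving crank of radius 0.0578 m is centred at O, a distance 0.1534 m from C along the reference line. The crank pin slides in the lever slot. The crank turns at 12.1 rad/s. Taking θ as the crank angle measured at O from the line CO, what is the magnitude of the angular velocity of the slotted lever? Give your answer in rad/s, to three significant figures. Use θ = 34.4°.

3.11

ω = 12.1 rad/s
Crank pin A relative to C: A = (d + r cosθ, r sinθ); lever angle φ = atan2(r sinθ, d + r cosθ).
Differentiating tanφ: φ̇ = rω(d cosθ + r)/(d² + r² + 2dr cosθ).
d² + r² + 2dr cosθ = |CA|² = 0.0415042 m²;  d cosθ + r = +0.18437 m.
|ω_lever| = |0.0578·12.1·+0.18437| / 0.0415042 = 3.1068 rad/s.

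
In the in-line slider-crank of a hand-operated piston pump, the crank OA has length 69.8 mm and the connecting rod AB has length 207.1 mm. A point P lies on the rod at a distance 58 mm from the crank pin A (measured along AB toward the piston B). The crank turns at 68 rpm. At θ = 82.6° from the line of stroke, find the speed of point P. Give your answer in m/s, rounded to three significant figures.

ω = 7.121 rad/s.  Crank-pin speed |V_A| = rω = 0.49704 m/s, perpendicular to OA.
Rod angle: sinφ = −(r/L) sinθ ⇒ φ = -19.526°; ω_rod = −rω cosθ/√(L²−r²sin²θ) = -0.32797 rad/s.
V_P = V_A + ω_rod × AP, with AP = 0.058 m along the rod.
Components: V_Px = −rω sinθ − a·ω_rod·sinφ = -0.49926 m/s;  V_Py = rω cosθ + a·ω_rod·cosφ = +0.046088 m/s.
|V_P| = √(V_Px² + V_Py²) = 0.50138 m/s.

0.501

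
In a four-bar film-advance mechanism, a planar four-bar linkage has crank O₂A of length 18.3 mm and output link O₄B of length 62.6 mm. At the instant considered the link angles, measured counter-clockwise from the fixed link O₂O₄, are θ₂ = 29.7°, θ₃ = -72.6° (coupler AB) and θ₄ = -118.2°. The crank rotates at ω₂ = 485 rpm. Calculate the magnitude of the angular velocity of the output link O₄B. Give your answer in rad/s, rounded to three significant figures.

ω₂ = 50.79 rad/s (from 485 rpm).
Differentiating the loop-closure r₂e^{iθ₂}+r₃e^{iθ₃}=r₁+r₄e^{iθ₄} gives r₂ω₂e^{iθ₂}+r₃ω₃e^{iθ₃}=r₄ω₄e^{iθ₄}.
Eliminating the other unknown: ω₄ = r₂ω₂ sin(θ₂−θ₃) / [r₄ sin(θ₄−θ₃)].
Numerator sine = +0.97705; denominator sine = -0.71447.
Result = 0.0183·50.79·(+0.97705) / (0.0626·(-0.71447)) = -20.304 rad/s; magnitude 20.304 rad/s.

20.3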